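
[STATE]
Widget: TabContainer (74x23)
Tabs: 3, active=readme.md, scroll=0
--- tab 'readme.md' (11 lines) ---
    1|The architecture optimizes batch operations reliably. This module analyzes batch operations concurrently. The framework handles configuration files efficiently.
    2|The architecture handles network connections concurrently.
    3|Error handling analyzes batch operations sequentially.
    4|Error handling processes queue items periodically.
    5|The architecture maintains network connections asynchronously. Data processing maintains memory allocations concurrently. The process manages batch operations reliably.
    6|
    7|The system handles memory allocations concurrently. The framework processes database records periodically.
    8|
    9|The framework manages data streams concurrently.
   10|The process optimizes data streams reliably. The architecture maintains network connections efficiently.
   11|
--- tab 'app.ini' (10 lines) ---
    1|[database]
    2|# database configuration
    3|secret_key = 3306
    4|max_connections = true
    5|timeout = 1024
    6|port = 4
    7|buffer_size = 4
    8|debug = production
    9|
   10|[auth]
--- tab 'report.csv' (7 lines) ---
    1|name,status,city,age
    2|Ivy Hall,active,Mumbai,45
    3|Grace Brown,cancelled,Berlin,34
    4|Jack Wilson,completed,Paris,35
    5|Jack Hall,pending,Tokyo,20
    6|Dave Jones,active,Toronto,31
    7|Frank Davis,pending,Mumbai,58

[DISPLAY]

[readme.md]│ app.ini │ report.csv                                         
──────────────────────────────────────────────────────────────────────────
The architecture optimizes batch operations reliably. This module analyzes
The architecture handles network connections concurrently.                
Error handling analyzes batch operations sequentially.                    
Error handling processes queue items periodically.                        
The architecture maintains network connections asynchronously. Data proces
                                                                          
The system handles memory allocations concurrently. The framework processe
                                                                          
The framework manages data streams concurrently.                          
The process optimizes data streams reliably. The architecture maintains ne
                                                                          
                                                                          
                                                                          
                                                                          
                                                                          
                                                                          
                                                                          
                                                                          
                                                                          
                                                                          
                                                                          


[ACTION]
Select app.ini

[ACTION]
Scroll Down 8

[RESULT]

 readme.md │[app.ini]│ report.csv                                         
──────────────────────────────────────────────────────────────────────────
                                                                          
[auth]                                                                    
                                                                          
                                                                          
                                                                          
                                                                          
                                                                          
                                                                          
                                                                          
                                                                          
                                                                          
                                                                          
                                                                          
                                                                          
                                                                          
                                                                          
                                                                          
                                                                          
                                                                          
                                                                          
                                                                          


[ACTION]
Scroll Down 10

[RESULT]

 readme.md │[app.ini]│ report.csv                                         
──────────────────────────────────────────────────────────────────────────
[auth]                                                                    
                                                                          
                                                                          
                                                                          
                                                                          
                                                                          
                                                                          
                                                                          
                                                                          
                                                                          
                                                                          
                                                                          
                                                                          
                                                                          
                                                                          
                                                                          
                                                                          
                                                                          
                                                                          
                                                                          
                                                                          


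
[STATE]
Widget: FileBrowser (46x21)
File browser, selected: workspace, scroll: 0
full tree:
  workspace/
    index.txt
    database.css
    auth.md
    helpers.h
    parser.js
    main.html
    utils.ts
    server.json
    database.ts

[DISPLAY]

> [-] workspace/                              
    index.txt                                 
    database.css                              
    auth.md                                   
    helpers.h                                 
    parser.js                                 
    main.html                                 
    utils.ts                                  
    server.json                               
    database.ts                               
                                              
                                              
                                              
                                              
                                              
                                              
                                              
                                              
                                              
                                              
                                              


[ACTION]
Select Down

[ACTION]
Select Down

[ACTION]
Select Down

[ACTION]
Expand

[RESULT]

  [-] workspace/                              
    index.txt                                 
    database.css                              
  > auth.md                                   
    helpers.h                                 
    parser.js                                 
    main.html                                 
    utils.ts                                  
    server.json                               
    database.ts                               
                                              
                                              
                                              
                                              
                                              
                                              
                                              
                                              
                                              
                                              
                                              


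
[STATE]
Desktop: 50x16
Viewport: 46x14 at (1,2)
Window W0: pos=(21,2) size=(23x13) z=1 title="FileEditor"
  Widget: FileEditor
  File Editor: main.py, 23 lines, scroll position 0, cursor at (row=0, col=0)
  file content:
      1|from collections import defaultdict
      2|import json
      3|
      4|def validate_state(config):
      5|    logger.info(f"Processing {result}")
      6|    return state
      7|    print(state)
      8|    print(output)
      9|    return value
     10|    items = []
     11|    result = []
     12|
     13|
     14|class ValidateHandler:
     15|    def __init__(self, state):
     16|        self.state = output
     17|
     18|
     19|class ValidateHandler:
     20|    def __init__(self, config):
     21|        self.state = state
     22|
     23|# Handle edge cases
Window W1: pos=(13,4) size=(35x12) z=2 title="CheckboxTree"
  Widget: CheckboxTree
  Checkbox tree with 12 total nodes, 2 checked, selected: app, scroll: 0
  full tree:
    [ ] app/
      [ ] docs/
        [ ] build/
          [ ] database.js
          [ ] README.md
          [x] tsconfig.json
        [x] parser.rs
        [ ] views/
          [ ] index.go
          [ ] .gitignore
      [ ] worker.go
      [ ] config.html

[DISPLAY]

                    ┏━━━━━━━━━━━━━━━━━━━━━┓   
                    ┃ FileEditor          ┃   
            ┏━━━━━━━━━━━━━━━━━━━━━━━━━━━━━━━━━
            ┃ CheckboxTree                    
            ┠─────────────────────────────────
            ┃>[-] app/                        
            ┃   [-] docs/                     
            ┃     [-] build/                  
            ┃       [ ] database.js           
            ┃       [ ] README.md             
            ┃       [x] tsconfig.json         
            ┃     [x] parser.rs               
            ┃     [ ] views/                  
            ┗━━━━━━━━━━━━━━━━━━━━━━━━━━━━━━━━━


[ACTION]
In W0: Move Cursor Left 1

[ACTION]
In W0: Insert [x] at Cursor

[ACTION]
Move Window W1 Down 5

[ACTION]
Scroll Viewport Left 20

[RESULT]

                     ┏━━━━━━━━━━━━━━━━━━━━━┓  
                     ┃ FileEditor          ┃  
             ┏━━━━━━━━━━━━━━━━━━━━━━━━━━━━━━━━
             ┃ CheckboxTree                   
             ┠────────────────────────────────
             ┃>[-] app/                       
             ┃   [-] docs/                    
             ┃     [-] build/                 
             ┃       [ ] database.js          
             ┃       [ ] README.md            
             ┃       [x] tsconfig.json        
             ┃     [x] parser.rs              
             ┃     [ ] views/                 
             ┗━━━━━━━━━━━━━━━━━━━━━━━━━━━━━━━━


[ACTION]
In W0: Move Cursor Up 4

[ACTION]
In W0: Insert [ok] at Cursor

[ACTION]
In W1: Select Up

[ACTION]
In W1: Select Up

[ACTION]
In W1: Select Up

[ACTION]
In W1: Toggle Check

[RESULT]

                     ┏━━━━━━━━━━━━━━━━━━━━━┓  
                     ┃ FileEditor          ┃  
             ┏━━━━━━━━━━━━━━━━━━━━━━━━━━━━━━━━
             ┃ CheckboxTree                   
             ┠────────────────────────────────
             ┃>[x] app/                       
             ┃   [x] docs/                    
             ┃     [x] build/                 
             ┃       [x] database.js          
             ┃       [x] README.md            
             ┃       [x] tsconfig.json        
             ┃     [x] parser.rs              
             ┃     [x] views/                 
             ┗━━━━━━━━━━━━━━━━━━━━━━━━━━━━━━━━


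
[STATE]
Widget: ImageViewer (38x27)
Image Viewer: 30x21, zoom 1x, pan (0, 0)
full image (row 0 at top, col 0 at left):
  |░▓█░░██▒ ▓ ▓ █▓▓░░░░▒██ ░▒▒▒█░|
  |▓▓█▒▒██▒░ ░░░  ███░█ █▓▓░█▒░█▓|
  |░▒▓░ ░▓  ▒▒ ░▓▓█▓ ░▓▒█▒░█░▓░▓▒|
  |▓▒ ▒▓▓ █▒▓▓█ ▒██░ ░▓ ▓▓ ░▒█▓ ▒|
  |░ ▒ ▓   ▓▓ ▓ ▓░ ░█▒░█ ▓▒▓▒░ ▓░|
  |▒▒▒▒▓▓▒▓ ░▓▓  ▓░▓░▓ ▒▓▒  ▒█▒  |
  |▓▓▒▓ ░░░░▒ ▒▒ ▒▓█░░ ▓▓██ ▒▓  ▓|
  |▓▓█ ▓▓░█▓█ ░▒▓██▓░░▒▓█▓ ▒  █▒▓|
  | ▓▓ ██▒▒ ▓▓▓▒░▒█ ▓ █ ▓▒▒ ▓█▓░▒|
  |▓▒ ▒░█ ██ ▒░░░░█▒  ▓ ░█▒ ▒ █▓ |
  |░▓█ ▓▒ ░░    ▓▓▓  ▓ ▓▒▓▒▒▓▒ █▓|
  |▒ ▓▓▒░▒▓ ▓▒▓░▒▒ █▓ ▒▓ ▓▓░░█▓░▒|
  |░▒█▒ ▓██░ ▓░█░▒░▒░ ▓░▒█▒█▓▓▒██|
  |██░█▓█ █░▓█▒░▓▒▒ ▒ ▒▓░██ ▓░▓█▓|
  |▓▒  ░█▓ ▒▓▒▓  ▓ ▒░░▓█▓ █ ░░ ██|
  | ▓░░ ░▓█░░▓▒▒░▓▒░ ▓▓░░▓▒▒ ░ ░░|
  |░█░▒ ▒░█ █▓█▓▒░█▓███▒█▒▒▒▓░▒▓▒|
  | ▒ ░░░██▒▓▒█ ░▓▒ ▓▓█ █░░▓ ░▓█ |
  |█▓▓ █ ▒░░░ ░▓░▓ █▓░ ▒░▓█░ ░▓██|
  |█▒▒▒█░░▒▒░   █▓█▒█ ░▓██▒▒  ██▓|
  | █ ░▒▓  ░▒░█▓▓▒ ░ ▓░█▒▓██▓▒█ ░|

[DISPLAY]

░▓█░░██▒ ▓ ▓ █▓▓░░░░▒██ ░▒▒▒█░        
▓▓█▒▒██▒░ ░░░  ███░█ █▓▓░█▒░█▓        
░▒▓░ ░▓  ▒▒ ░▓▓█▓ ░▓▒█▒░█░▓░▓▒        
▓▒ ▒▓▓ █▒▓▓█ ▒██░ ░▓ ▓▓ ░▒█▓ ▒        
░ ▒ ▓   ▓▓ ▓ ▓░ ░█▒░█ ▓▒▓▒░ ▓░        
▒▒▒▒▓▓▒▓ ░▓▓  ▓░▓░▓ ▒▓▒  ▒█▒          
▓▓▒▓ ░░░░▒ ▒▒ ▒▓█░░ ▓▓██ ▒▓  ▓        
▓▓█ ▓▓░█▓█ ░▒▓██▓░░▒▓█▓ ▒  █▒▓        
 ▓▓ ██▒▒ ▓▓▓▒░▒█ ▓ █ ▓▒▒ ▓█▓░▒        
▓▒ ▒░█ ██ ▒░░░░█▒  ▓ ░█▒ ▒ █▓         
░▓█ ▓▒ ░░    ▓▓▓  ▓ ▓▒▓▒▒▓▒ █▓        
▒ ▓▓▒░▒▓ ▓▒▓░▒▒ █▓ ▒▓ ▓▓░░█▓░▒        
░▒█▒ ▓██░ ▓░█░▒░▒░ ▓░▒█▒█▓▓▒██        
██░█▓█ █░▓█▒░▓▒▒ ▒ ▒▓░██ ▓░▓█▓        
▓▒  ░█▓ ▒▓▒▓  ▓ ▒░░▓█▓ █ ░░ ██        
 ▓░░ ░▓█░░▓▒▒░▓▒░ ▓▓░░▓▒▒ ░ ░░        
░█░▒ ▒░█ █▓█▓▒░█▓███▒█▒▒▒▓░▒▓▒        
 ▒ ░░░██▒▓▒█ ░▓▒ ▓▓█ █░░▓ ░▓█         
█▓▓ █ ▒░░░ ░▓░▓ █▓░ ▒░▓█░ ░▓██        
█▒▒▒█░░▒▒░   █▓█▒█ ░▓██▒▒  ██▓        
 █ ░▒▓  ░▒░█▓▓▒ ░ ▓░█▒▓██▓▒█ ░        
                                      
                                      
                                      
                                      
                                      
                                      


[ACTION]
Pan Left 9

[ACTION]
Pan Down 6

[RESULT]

▓▓▒▓ ░░░░▒ ▒▒ ▒▓█░░ ▓▓██ ▒▓  ▓        
▓▓█ ▓▓░█▓█ ░▒▓██▓░░▒▓█▓ ▒  █▒▓        
 ▓▓ ██▒▒ ▓▓▓▒░▒█ ▓ █ ▓▒▒ ▓█▓░▒        
▓▒ ▒░█ ██ ▒░░░░█▒  ▓ ░█▒ ▒ █▓         
░▓█ ▓▒ ░░    ▓▓▓  ▓ ▓▒▓▒▒▓▒ █▓        
▒ ▓▓▒░▒▓ ▓▒▓░▒▒ █▓ ▒▓ ▓▓░░█▓░▒        
░▒█▒ ▓██░ ▓░█░▒░▒░ ▓░▒█▒█▓▓▒██        
██░█▓█ █░▓█▒░▓▒▒ ▒ ▒▓░██ ▓░▓█▓        
▓▒  ░█▓ ▒▓▒▓  ▓ ▒░░▓█▓ █ ░░ ██        
 ▓░░ ░▓█░░▓▒▒░▓▒░ ▓▓░░▓▒▒ ░ ░░        
░█░▒ ▒░█ █▓█▓▒░█▓███▒█▒▒▒▓░▒▓▒        
 ▒ ░░░██▒▓▒█ ░▓▒ ▓▓█ █░░▓ ░▓█         
█▓▓ █ ▒░░░ ░▓░▓ █▓░ ▒░▓█░ ░▓██        
█▒▒▒█░░▒▒░   █▓█▒█ ░▓██▒▒  ██▓        
 █ ░▒▓  ░▒░█▓▓▒ ░ ▓░█▒▓██▓▒█ ░        
                                      
                                      
                                      
                                      
                                      
                                      
                                      
                                      
                                      
                                      
                                      
                                      


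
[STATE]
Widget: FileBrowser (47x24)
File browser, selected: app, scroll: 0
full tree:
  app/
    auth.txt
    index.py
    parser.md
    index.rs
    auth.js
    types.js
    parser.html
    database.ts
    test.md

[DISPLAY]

> [-] app/                                     
    auth.txt                                   
    index.py                                   
    parser.md                                  
    index.rs                                   
    auth.js                                    
    types.js                                   
    parser.html                                
    database.ts                                
    test.md                                    
                                               
                                               
                                               
                                               
                                               
                                               
                                               
                                               
                                               
                                               
                                               
                                               
                                               
                                               


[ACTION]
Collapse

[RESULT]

> [+] app/                                     
                                               
                                               
                                               
                                               
                                               
                                               
                                               
                                               
                                               
                                               
                                               
                                               
                                               
                                               
                                               
                                               
                                               
                                               
                                               
                                               
                                               
                                               
                                               


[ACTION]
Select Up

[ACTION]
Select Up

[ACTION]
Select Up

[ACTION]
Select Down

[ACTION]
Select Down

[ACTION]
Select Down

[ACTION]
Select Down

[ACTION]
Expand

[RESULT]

> [-] app/                                     
    auth.txt                                   
    index.py                                   
    parser.md                                  
    index.rs                                   
    auth.js                                    
    types.js                                   
    parser.html                                
    database.ts                                
    test.md                                    
                                               
                                               
                                               
                                               
                                               
                                               
                                               
                                               
                                               
                                               
                                               
                                               
                                               
                                               


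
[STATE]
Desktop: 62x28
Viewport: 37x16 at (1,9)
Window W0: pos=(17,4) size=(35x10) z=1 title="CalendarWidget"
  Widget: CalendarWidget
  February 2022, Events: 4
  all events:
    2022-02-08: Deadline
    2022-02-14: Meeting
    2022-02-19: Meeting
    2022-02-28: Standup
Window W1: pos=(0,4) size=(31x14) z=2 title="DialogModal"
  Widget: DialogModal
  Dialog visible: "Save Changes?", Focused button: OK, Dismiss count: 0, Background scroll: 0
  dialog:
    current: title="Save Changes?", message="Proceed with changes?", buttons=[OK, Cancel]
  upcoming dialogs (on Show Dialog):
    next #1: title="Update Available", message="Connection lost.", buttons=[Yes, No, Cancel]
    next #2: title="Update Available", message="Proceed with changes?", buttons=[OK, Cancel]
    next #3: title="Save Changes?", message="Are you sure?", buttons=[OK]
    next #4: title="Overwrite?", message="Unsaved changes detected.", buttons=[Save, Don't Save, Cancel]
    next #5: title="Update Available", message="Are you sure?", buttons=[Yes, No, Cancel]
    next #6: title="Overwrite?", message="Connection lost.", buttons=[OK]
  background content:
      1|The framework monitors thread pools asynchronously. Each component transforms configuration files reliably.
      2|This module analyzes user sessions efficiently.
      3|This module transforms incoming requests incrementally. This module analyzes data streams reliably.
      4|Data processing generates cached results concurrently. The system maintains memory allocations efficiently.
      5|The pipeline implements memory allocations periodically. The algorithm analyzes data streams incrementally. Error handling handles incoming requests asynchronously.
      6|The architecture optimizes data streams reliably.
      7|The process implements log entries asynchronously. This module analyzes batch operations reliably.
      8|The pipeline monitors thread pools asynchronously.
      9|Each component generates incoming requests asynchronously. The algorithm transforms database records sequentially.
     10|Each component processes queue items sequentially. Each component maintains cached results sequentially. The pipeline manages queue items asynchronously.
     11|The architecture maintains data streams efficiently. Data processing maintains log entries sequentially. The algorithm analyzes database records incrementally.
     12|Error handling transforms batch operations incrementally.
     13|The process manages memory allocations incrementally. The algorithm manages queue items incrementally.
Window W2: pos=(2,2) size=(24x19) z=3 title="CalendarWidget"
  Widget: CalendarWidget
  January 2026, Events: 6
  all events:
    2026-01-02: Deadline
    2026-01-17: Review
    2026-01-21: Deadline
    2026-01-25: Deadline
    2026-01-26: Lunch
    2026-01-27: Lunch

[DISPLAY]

T┃12 13 14 15 16 17* 18 ┃─┐mi┃4  5  6
D┃19 20 21* 22 23 24 25*┃ │ac┃11 12 1
T┃26* 27* 28 29 30 31   ┃ │or┃18 19* 
T┃                      ┃ │da┃5 26 27
T┃                      ┃─┘en┃━━━━━━━
T┃                      ┃ead ┃       
E┃                      ┃inco┃       
E┃                      ┃queu┃       
━┃                      ┃━━━━┛       
 ┃                      ┃            
 ┃                      ┃            
 ┗━━━━━━━━━━━━━━━━━━━━━━┛            
                                     
                                     
                                     
                                     


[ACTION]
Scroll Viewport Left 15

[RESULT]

┃T┃12 13 14 15 16 17* 18 ┃─┐mi┃4  5  
┃D┃19 20 21* 22 23 24 25*┃ │ac┃11 12 
┃T┃26* 27* 28 29 30 31   ┃ │or┃18 19*
┃T┃                      ┃ │da┃5 26 2
┃T┃                      ┃─┘en┃━━━━━━
┃T┃                      ┃ead ┃      
┃E┃                      ┃inco┃      
┃E┃                      ┃queu┃      
┗━┃                      ┃━━━━┛      
  ┃                      ┃           
  ┃                      ┃           
  ┗━━━━━━━━━━━━━━━━━━━━━━┛           
                                     
                                     
                                     
                                     


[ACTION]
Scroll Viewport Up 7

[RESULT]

  ┏━━━━━━━━━━━━━━━━━━━━━━┓           
  ┃ CalendarWidget       ┃           
┏━┠──────────────────────┨━━━━┓━━━━━━
┃ ┃     January 2026     ┃    ┃et    
┠─┃Mo Tu We Th Fr Sa Su  ┃────┨──────
┃T┃          1  2*  3  4 ┃read┃ruary 
┃T┃ 5  6  7  8  9 10 11  ┃ ses┃r Sa S
┃T┃12 13 14 15 16 17* 18 ┃─┐mi┃4  5  
┃D┃19 20 21* 22 23 24 25*┃ │ac┃11 12 
┃T┃26* 27* 28 29 30 31   ┃ │or┃18 19*
┃T┃                      ┃ │da┃5 26 2
┃T┃                      ┃─┘en┃━━━━━━
┃T┃                      ┃ead ┃      
┃E┃                      ┃inco┃      
┃E┃                      ┃queu┃      
┗━┃                      ┃━━━━┛      


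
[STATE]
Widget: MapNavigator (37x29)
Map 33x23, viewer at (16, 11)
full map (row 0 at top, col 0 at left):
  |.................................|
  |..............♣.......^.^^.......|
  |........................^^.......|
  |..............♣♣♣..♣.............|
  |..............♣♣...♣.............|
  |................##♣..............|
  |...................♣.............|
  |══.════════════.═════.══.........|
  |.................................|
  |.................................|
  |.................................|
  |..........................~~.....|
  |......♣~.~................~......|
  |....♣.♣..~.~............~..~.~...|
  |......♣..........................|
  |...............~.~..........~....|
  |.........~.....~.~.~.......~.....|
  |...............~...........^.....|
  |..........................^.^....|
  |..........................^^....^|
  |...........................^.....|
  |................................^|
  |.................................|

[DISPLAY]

                                     
                                     
                                     
  .................................  
  ..............♣.......^.^^.......  
  ........................^^.......  
  ..............♣♣♣..♣.............  
  ..............♣♣...♣.............  
  ................##♣..............  
  ...................♣.............  
  ══.════════════.═════.══.........  
  .................................  
  .................................  
  .................................  
  ................@.........~~.....  
  ......♣~.~................~......  
  ....♣.♣..~.~............~..~.~...  
  ......♣..........................  
  ...............~.~..........~....  
  .........~.....~.~.~.......~.....  
  ...............~...........^.....  
  ..........................^.^....  
  ..........................^^....^  
  ...........................^.....  
  ................................^  
  .................................  
                                     
                                     
                                     


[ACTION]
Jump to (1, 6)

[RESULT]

                                     
                                     
                                     
                                     
                                     
                                     
                                     
                                     
                 ....................
                 ..............♣.....
                 ....................
                 ..............♣♣♣..♣
                 ..............♣♣...♣
                 ................##♣.
                 .@.................♣
                 ══.════════════.════
                 ....................
                 ....................
                 ....................
                 ....................
                 ......♣~.~..........
                 ....♣.♣..~.~........
                 ......♣.............
                 ...............~.~..
                 .........~.....~.~.~
                 ...............~....
                 ....................
                 ....................
                 ....................


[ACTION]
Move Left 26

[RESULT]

                                     
                                     
                                     
                                     
                                     
                                     
                                     
                                     
                  ...................
                  ..............♣....
                  ...................
                  ..............♣♣♣..
                  ..............♣♣...
                  ................##♣
                  @..................
                  ══.════════════.═══
                  ...................
                  ...................
                  ...................
                  ...................
                  ......♣~.~.........
                  ....♣.♣..~.~.......
                  ......♣............
                  ...............~.~.
                  .........~.....~.~.
                  ...............~...
                  ...................
                  ...................
                  ...................


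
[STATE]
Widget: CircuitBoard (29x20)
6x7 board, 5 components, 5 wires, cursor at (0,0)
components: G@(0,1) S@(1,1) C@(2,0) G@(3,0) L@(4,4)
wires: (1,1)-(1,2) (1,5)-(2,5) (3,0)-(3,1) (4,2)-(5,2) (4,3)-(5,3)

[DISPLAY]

   0 1 2 3 4 5               
0  [.]  G                    
                             
1       S ─ ·           ·    
                        │    
2   C                   ·    
                             
3   G ─ ·                    
                             
4           ·   ·   L        
            │   │            
5           ·   ·            
                             
6                            
Cursor: (0,0)                
                             
                             
                             
                             
                             


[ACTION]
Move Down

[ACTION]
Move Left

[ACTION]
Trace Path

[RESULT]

   0 1 2 3 4 5               
0       G                    
                             
1  [.]  S ─ ·           ·    
                        │    
2   C                   ·    
                             
3   G ─ ·                    
                             
4           ·   ·   L        
            │   │            
5           ·   ·            
                             
6                            
Cursor: (1,0)  Trace: No conn
                             
                             
                             
                             
                             


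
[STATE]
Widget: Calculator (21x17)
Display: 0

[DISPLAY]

                    0
┌───┬───┬───┬───┐    
│ 7 │ 8 │ 9 │ ÷ │    
├───┼───┼───┼───┤    
│ 4 │ 5 │ 6 │ × │    
├───┼───┼───┼───┤    
│ 1 │ 2 │ 3 │ - │    
├───┼───┼───┼───┤    
│ 0 │ . │ = │ + │    
├───┼───┼───┼───┤    
│ C │ MC│ MR│ M+│    
└───┴───┴───┴───┘    
                     
                     
                     
                     
                     


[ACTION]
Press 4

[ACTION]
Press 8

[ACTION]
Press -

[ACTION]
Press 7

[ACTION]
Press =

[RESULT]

                   41
┌───┬───┬───┬───┐    
│ 7 │ 8 │ 9 │ ÷ │    
├───┼───┼───┼───┤    
│ 4 │ 5 │ 6 │ × │    
├───┼───┼───┼───┤    
│ 1 │ 2 │ 3 │ - │    
├───┼───┼───┼───┤    
│ 0 │ . │ = │ + │    
├───┼───┼───┼───┤    
│ C │ MC│ MR│ M+│    
└───┴───┴───┴───┘    
                     
                     
                     
                     
                     


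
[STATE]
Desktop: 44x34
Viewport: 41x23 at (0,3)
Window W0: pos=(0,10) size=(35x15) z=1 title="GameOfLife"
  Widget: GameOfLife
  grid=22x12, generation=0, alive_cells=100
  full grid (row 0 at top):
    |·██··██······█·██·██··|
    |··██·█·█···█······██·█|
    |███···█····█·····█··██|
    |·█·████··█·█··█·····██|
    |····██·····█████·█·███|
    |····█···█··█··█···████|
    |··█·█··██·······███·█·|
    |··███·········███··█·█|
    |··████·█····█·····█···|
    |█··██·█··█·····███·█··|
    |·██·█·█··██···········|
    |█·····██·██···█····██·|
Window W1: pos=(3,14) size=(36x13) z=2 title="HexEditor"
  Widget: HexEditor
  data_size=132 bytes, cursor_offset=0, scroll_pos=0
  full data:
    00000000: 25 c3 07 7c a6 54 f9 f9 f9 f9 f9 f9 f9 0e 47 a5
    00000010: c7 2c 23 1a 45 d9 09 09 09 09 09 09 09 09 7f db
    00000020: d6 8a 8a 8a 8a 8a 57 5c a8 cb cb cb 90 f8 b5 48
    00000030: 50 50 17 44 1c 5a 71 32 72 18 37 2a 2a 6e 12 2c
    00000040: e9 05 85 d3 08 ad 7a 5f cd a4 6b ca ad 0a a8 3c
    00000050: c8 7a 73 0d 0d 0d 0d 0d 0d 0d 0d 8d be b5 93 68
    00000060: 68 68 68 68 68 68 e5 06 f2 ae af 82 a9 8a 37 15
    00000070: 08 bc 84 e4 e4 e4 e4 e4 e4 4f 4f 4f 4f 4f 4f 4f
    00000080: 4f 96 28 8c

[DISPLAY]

                                         
                                         
                                         
                                         
                                         
                                         
                                         
┏━━━━━━━━━━━━━━━━━━━━━━━━━━━━━━━━━┓      
┃ GameOfLife                      ┃      
┠─────────────────────────────────┨      
┃Gen: 0                           ┃      
┃··┏━━━━━━━━━━━━━━━━━━━━━━━━━━━━━━━━━━┓  
┃██┃ HexEditor                        ┃  
┃·█┠──────────────────────────────────┨  
┃··┃00000000  25 c3 07 7c a6 54 f9 f9 ┃  
┃··┃00000010  c7 2c 23 1a 45 d9 09 09 ┃  
┃··┃00000020  d6 8a 8a 8a 8a 8a 57 5c ┃  
┃··┃00000030  50 50 17 44 1c 5a 71 32 ┃  
┃··┃00000040  e9 05 85 d3 08 ad 7a 5f ┃  
┃█·┃00000050  c8 7a 73 0d 0d 0d 0d 0d ┃  
┃·█┃00000060  68 68 68 68 68 68 e5 06 ┃  
┗━━┃00000070  08 bc 84 e4 e4 e4 e4 e4 ┃  
   ┃00000080  4f 96 28 8c             ┃  


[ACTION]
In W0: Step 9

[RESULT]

                                         
                                         
                                         
                                         
                                         
                                         
                                         
┏━━━━━━━━━━━━━━━━━━━━━━━━━━━━━━━━━┓      
┃ GameOfLife                      ┃      
┠─────────────────────────────────┨      
┃Gen: 9                           ┃      
┃··┏━━━━━━━━━━━━━━━━━━━━━━━━━━━━━━━━━━┓  
┃··┃ HexEditor                        ┃  
┃··┠──────────────────────────────────┨  
┃██┃00000000  25 c3 07 7c a6 54 f9 f9 ┃  
┃██┃00000010  c7 2c 23 1a 45 d9 09 09 ┃  
┃··┃00000020  d6 8a 8a 8a 8a 8a 57 5c ┃  
┃··┃00000030  50 50 17 44 1c 5a 71 32 ┃  
┃··┃00000040  e9 05 85 d3 08 ad 7a 5f ┃  
┃··┃00000050  c8 7a 73 0d 0d 0d 0d 0d ┃  
┃··┃00000060  68 68 68 68 68 68 e5 06 ┃  
┗━━┃00000070  08 bc 84 e4 e4 e4 e4 e4 ┃  
   ┃00000080  4f 96 28 8c             ┃  


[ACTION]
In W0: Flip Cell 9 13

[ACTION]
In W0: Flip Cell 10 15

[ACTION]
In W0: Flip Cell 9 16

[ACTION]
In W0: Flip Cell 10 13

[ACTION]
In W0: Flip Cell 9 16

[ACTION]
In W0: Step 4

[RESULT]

                                         
                                         
                                         
                                         
                                         
                                         
                                         
┏━━━━━━━━━━━━━━━━━━━━━━━━━━━━━━━━━┓      
┃ GameOfLife                      ┃      
┠─────────────────────────────────┨      
┃Gen: 13                          ┃      
┃··┏━━━━━━━━━━━━━━━━━━━━━━━━━━━━━━━━━━┓  
┃··┃ HexEditor                        ┃  
┃··┠──────────────────────────────────┨  
┃··┃00000000  25 c3 07 7c a6 54 f9 f9 ┃  
┃█·┃00000010  c7 2c 23 1a 45 d9 09 09 ┃  
┃·█┃00000020  d6 8a 8a 8a 8a 8a 57 5c ┃  
┃·█┃00000030  50 50 17 44 1c 5a 71 32 ┃  
┃··┃00000040  e9 05 85 d3 08 ad 7a 5f ┃  
┃··┃00000050  c8 7a 73 0d 0d 0d 0d 0d ┃  
┃··┃00000060  68 68 68 68 68 68 e5 06 ┃  
┗━━┃00000070  08 bc 84 e4 e4 e4 e4 e4 ┃  
   ┃00000080  4f 96 28 8c             ┃  
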